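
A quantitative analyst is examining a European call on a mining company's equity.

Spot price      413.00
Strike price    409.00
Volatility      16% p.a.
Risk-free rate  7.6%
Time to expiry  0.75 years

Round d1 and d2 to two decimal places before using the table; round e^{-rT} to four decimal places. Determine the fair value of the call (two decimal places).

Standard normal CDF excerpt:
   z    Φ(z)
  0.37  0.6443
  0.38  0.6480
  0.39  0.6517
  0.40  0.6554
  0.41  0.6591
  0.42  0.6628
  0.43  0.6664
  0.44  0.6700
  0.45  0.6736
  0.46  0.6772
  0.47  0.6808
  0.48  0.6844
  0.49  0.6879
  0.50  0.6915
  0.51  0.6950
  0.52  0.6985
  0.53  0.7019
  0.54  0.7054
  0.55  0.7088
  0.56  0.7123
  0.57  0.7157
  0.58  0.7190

38.10

σ√T = 0.16·√0.75 = 0.1386
d₁ = [ln(413/409) + (0.076 + 0.16²/2)·0.75] / 0.1386 = [0.0097 + 0.0666] / 0.1386 = 0.5509 ≈ 0.55
d₂ = d₁ − σ√T = 0.5509 − 0.1386 = 0.4123 ≈ 0.41
exp(−rT) = exp(−0.076·0.75) = 0.9446
N(d₁) = N(0.55) = 0.7088;  N(d₂) = N(0.41) = 0.6591
C = 413·0.7088 − 409·0.9446·0.6591 = 292.7344 − 254.6376 = 38.0968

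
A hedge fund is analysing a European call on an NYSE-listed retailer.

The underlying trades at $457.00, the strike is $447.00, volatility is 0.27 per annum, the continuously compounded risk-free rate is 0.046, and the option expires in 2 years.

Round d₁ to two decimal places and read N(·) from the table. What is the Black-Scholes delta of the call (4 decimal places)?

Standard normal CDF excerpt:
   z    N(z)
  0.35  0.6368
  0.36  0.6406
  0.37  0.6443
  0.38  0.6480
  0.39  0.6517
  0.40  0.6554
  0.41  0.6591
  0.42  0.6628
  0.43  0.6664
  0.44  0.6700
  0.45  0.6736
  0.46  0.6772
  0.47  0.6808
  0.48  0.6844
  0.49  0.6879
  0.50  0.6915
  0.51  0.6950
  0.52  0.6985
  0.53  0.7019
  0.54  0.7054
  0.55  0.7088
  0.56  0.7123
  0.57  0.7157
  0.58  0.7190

σ√T = 0.27·√2 = 0.3818
d₁ = [ln(457/447) + (0.046 + 0.27²/2)·2] / 0.3818 = [0.0221 + 0.1649] / 0.3818 = 0.4898 which rounds to 0.49
N(d₁) = N(0.49) = 0.6879
Δ_call = N(d₁) = 0.6879

0.6879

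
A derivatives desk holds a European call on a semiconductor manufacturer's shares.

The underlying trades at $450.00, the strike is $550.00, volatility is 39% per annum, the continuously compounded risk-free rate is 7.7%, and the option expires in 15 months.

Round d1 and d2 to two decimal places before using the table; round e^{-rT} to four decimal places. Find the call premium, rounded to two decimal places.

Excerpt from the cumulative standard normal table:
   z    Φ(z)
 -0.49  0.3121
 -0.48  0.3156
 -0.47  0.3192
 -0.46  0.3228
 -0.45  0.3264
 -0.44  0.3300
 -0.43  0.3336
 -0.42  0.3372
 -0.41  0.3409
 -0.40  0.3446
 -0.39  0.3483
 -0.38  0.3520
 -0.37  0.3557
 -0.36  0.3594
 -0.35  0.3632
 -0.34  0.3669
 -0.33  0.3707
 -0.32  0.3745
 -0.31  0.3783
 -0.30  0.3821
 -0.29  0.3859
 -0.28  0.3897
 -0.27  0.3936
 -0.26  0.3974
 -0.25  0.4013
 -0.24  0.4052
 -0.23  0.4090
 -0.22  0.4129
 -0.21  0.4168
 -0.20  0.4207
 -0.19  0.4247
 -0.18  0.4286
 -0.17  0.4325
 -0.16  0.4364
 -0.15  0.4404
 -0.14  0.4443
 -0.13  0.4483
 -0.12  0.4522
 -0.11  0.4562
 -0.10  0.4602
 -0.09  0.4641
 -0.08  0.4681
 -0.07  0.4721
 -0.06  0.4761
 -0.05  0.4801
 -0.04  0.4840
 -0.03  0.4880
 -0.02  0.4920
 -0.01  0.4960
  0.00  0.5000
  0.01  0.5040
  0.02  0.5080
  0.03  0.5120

$60.16

σ√T = 0.39·√1.25 = 0.4360
d₁ = [ln(450/550) + (0.077 + 0.39²/2)·1.25] / 0.4360 = [-0.2007 + 0.1913] / 0.4360 = -0.0215 ⇒ -0.02
d₂ = d₁ − σ√T = -0.0215 − 0.4360 = -0.4575 ⇒ -0.46
exp(−rT) = exp(−0.077·1.25) = 0.9082
C = 450·N(-0.02) − 550·0.9082·N(-0.46) = 450·0.4920 − 550·0.9082·0.3228 = 221.4000 − 161.2418 = 60.1582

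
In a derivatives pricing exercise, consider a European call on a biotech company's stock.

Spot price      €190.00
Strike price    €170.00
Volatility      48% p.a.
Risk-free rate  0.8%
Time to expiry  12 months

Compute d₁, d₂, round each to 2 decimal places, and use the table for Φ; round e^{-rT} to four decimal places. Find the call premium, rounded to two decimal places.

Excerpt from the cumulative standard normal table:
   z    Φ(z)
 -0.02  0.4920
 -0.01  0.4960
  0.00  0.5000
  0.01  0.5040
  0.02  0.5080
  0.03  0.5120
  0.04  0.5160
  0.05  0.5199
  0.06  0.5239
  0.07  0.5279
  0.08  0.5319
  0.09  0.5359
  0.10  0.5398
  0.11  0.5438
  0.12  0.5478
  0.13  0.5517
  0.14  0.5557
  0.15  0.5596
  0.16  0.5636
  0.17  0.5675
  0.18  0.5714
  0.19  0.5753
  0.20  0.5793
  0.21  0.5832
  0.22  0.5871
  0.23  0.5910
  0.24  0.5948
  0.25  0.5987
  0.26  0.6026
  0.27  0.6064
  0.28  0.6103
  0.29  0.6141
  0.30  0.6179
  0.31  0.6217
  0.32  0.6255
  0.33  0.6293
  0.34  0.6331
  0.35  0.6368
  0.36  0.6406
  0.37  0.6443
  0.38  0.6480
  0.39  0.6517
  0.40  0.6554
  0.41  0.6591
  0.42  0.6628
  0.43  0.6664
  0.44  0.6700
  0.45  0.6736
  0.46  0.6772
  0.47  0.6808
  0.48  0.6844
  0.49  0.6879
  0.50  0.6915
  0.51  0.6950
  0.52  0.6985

σ√T = 0.48·√1 = 0.4800
d₁ = [ln(190/170) + (0.008 + 0.48²/2)·1] / 0.4800 = [0.1112 + 0.1232] / 0.4800 = 0.4884 ⇒ 0.49
d₂ = d₁ − σ√T = 0.4884 − 0.4800 = 0.0084 ⇒ 0.01
exp(−rT) = exp(−0.008·1) = 0.9920
N(d₁) = N(0.49) = 0.6879;  N(d₂) = N(0.01) = 0.5040
C = 190·0.6879 − 170·0.9920·0.5040 = 130.7010 − 84.9946 = 45.7064

€45.71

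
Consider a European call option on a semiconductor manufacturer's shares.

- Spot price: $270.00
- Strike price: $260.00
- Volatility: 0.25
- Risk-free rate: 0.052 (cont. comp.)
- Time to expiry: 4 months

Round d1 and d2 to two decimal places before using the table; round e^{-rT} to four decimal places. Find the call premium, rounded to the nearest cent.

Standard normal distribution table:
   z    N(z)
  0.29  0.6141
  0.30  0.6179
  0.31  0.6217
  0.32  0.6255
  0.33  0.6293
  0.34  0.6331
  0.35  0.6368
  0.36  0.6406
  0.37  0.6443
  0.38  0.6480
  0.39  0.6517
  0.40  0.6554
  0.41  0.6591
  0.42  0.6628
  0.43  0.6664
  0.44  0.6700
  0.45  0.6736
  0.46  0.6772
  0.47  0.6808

σ√T = 0.25·√0.3333 = 0.1443
ln(S/K) + (r + σ²/2)T = ln(270/260) + (0.052 + 0.25²/2)·0.3333 = 0.0377 + 0.0277 = 0.0655
d₁ = 0.0655 / 0.1443 = 0.4537 ≈ 0.45
d₂ = d₁ − σ√T = 0.4537 − 0.1443 = 0.3094 ≈ 0.31
e^(−rT) = e^(−0.052·0.3333) = 0.9828
N(d₁) = N(0.45) = 0.6736;  N(d₂) = N(0.31) = 0.6217
C = 270·0.6736 − 260·0.9828·0.6217 = 181.8720 − 158.8618 = 23.0102

$23.01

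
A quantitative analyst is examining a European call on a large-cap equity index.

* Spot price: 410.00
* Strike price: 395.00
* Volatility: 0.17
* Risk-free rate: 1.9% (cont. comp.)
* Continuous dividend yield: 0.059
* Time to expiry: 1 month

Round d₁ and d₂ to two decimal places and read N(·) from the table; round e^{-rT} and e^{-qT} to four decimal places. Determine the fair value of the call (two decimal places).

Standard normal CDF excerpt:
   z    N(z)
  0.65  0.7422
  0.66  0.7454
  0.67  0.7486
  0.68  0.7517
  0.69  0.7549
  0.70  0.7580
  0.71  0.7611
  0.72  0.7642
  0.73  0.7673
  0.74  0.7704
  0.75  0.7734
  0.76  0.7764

σ√T = 0.17 × 0.2887 = 0.0491
d₁ = [ln(410/395) + (0.019 − 0.059 + 0.17²/2)·0.08333] / 0.0491 = [0.0373 − 0.0021] / 0.0491 = 0.7161 which rounds to 0.72
d₂ = d₁ − σ√T = 0.7161 − 0.0491 = 0.6670 which rounds to 0.67
e^(−qT) = e^(−0.059·0.08333) = 0.9951;  e^(−rT) = e^(−0.019·0.08333) = 0.9984
N(d₁) = N(0.72) = 0.7642;  N(d₂) = N(0.67) = 0.7486
C = 410·0.9951·0.7642 − 395·0.9984·0.7486 = 311.7867 − 295.2239 = 16.5628

16.56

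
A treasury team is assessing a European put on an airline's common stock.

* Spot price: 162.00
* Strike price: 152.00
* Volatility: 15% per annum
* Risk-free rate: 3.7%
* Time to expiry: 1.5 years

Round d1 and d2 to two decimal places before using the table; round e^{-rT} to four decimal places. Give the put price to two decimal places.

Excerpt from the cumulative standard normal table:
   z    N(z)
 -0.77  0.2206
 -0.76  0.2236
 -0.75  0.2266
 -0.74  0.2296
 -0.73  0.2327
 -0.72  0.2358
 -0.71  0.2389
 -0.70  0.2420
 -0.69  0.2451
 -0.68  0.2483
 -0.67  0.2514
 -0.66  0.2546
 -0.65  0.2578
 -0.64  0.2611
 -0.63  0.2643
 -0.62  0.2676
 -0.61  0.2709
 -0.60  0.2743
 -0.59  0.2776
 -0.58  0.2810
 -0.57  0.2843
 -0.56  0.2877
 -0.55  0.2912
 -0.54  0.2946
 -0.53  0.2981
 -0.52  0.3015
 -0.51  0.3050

σ√T = 0.15 × 1.2247 = 0.1837
ln(S/K) + (r + σ²/2)T = ln(162/152) + (0.037 + 0.15²/2)·1.5 = 0.0637 + 0.0724 = 0.1361
d₁ = 0.1361 / 0.1837 = 0.7408 → 0.74
d₂ = d₁ − σ√T = 0.7408 − 0.1837 = 0.5571 → 0.56
e^(−rT) = e^(−0.037·1.5) = 0.9460
N(−d₂) = N(-0.56) = 0.2877;  N(−d₁) = N(-0.74) = 0.2296
P = 152·0.9460·0.2877 − 162·0.2296 = 41.3690 − 37.1952 = 4.1738

4.17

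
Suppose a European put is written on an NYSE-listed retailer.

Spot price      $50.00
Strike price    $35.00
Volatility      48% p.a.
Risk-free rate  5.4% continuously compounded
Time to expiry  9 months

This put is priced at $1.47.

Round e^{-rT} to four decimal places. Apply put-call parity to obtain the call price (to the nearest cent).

e^(−rT) = e^(−0.054·0.75) = 0.9603
Put-call parity: C − P = S − K·e^(−rT) = 50 − 35·0.9603 = 50 − 33.6105 = 16.3895
C = P + (C − P) = 1.47 + (16.3895) = 17.8595

$17.86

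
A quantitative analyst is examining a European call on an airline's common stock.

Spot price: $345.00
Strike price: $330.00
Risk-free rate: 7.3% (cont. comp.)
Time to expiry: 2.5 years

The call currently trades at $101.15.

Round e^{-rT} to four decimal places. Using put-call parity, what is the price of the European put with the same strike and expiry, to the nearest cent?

exp(−rT) = exp(−0.073·2.5) = 0.8332
Put-call parity: C − P = S − K·e^(−rT) = 345 − 330·0.8332 = 345 − 274.9560 = 70.0440
P = C − (C − P) = 101.15 − (70.0440) = 31.1060

$31.11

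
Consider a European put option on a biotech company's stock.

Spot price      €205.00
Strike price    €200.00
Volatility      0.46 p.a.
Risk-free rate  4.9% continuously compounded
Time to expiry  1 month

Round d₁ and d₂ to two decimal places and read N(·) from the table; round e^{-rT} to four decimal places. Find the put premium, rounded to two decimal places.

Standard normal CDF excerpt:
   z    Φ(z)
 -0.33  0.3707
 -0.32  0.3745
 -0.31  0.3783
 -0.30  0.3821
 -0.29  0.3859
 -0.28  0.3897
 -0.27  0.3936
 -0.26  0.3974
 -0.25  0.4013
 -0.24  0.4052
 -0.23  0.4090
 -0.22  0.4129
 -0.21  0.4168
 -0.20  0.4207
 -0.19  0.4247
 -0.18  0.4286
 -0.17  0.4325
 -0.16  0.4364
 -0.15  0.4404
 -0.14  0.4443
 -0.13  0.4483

€7.83

σ√T = 0.46 × 0.2887 = 0.1328
ln(S/K) + (r + σ²/2)T = ln(205/200) + (0.049 + 0.46²/2)·0.08333 = 0.0247 + 0.0129 = 0.0376
d₁ = 0.0376 / 0.1328 = 0.2831 ≈ 0.28
d₂ = d₁ − σ√T = 0.2831 − 0.1328 = 0.1503 ≈ 0.15
exp(−rT) = exp(−0.049·0.08333) = 0.9959
N(−d₂) = N(-0.15) = 0.4404;  N(−d₁) = N(-0.28) = 0.3897
P = 200·0.9959·0.4404 − 205·0.3897 = 87.7189 − 79.8885 = 7.8304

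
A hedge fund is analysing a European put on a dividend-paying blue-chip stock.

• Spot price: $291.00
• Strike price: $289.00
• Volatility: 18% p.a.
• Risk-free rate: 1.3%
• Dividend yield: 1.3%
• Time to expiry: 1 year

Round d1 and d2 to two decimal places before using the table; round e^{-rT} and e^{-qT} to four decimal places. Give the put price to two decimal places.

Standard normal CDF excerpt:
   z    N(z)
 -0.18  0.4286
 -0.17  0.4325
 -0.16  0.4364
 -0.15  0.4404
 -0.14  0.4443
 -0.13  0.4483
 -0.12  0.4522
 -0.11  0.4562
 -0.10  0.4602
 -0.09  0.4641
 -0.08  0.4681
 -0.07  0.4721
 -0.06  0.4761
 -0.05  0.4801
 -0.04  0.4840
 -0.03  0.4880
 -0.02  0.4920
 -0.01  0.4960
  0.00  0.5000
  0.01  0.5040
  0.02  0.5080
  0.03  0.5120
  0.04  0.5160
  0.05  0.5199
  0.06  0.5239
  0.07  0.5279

$19.54

T = 1;  σ√T = 0.1800
ln(S/K) + (r − q + σ²/2)T = ln(291/289) + (0.013 − 0.013 + 0.18²/2)·1 = 0.0069 + 0.0162 = 0.0231
d₁ = 0.0231 / 0.1800 = 0.1283 ≈ 0.13
d₂ = d₁ − σ√T = 0.1283 − 0.1800 = -0.0517 ≈ -0.05
exp(−qT) = exp(−0.013·1) = 0.9871;  exp(−rT) = exp(−0.013·1) = 0.9871
P = 289·0.9871·N(0.05) − 291·0.9871·N(-0.13) = 289·0.9871·0.5199 − 291·0.9871·0.4483 = 148.3129 − 128.7724 = 19.5404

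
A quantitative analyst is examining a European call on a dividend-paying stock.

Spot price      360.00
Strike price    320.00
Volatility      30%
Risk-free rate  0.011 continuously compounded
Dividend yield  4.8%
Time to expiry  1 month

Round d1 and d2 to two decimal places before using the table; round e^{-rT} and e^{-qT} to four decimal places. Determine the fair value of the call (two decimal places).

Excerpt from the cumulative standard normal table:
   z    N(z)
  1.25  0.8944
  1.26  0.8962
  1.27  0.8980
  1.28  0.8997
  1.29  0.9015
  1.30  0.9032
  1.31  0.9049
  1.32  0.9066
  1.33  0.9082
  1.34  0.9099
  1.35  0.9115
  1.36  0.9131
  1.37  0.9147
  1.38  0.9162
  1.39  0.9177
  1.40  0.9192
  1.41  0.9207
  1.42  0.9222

40.33

σ√T = 0.3 × 0.2887 = 0.0866
d₁ = [ln(360/320) + (0.011 − 0.048 + ½·0.3²)·0.08333] / (σ√T) = (0.1178 + 0.0007) / 0.0866 = 1.3677 ≈ 1.37
d₂ = 1.3677 − 0.0866 = 1.2811 ≈ 1.28
exp(−qT) = exp(−0.048·0.08333) = 0.9960;  exp(−rT) = exp(−0.011·0.08333) = 0.9991
N(d₁) = N(1.37) = 0.9147;  N(d₂) = N(1.28) = 0.8997
C = 360·0.9960·0.9147 − 320·0.9991·0.8997 = 327.9748 − 287.6449 = 40.3299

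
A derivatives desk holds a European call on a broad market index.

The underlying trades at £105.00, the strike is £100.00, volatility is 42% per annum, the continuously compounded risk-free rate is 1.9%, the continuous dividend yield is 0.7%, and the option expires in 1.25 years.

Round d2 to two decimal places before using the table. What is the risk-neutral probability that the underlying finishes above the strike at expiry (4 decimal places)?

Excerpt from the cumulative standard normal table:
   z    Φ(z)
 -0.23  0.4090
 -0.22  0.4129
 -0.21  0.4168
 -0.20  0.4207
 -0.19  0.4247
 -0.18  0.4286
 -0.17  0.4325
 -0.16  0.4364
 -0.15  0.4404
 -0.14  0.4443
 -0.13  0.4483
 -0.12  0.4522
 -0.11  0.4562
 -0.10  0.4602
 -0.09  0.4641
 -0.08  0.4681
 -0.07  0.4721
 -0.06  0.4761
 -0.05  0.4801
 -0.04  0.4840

T = 1.25;  σ√T = 0.4696
d₁ = [ln(105/100) + (0.019 − 0.007 + 0.42²/2)·1.25] / 0.4696 = [0.0488 + 0.1252] / 0.4696 = 0.3706 ≈ 0.37
d₂ = d₁ − σ√T = 0.3706 − 0.4696 = -0.0989 ≈ -0.10
Pr(exercise) under Q = N(d₂) = 0.4602

0.4602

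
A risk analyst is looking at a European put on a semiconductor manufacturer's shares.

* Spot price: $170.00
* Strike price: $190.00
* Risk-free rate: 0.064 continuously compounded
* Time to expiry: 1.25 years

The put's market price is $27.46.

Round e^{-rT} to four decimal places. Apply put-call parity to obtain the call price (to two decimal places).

exp(−rT) = exp(−0.064·1.25) = 0.9231
Put-call parity: C − P = S − K·e^(−rT) = 170 − 190·0.9231 = 170 − 175.3890 = -5.3890
C = P + (C − P) = 27.46 + (-5.3890) = 22.0710

$22.07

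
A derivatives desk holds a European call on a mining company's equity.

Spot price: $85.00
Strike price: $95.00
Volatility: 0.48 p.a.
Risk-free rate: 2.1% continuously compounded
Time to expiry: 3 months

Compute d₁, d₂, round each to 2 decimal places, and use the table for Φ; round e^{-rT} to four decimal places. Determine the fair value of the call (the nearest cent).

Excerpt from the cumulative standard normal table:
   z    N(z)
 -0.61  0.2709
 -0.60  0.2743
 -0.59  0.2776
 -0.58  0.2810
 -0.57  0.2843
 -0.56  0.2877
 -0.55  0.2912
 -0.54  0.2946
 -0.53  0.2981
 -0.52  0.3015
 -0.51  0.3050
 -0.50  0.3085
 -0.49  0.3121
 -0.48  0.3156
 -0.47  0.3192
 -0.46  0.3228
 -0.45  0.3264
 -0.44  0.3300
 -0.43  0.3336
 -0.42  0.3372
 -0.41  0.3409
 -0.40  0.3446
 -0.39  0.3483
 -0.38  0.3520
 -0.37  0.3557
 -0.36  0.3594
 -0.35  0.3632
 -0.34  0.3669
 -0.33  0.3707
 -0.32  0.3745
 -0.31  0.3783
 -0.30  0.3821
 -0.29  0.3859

T = 0.25;  σ√T = 0.2400
d₁ = [ln(85/95) + (0.021 + 0.48²/2)·0.25] / 0.2400 = [-0.1112 + 0.0340] / 0.2400 = -0.3216 → -0.32
d₂ = d₁ − σ√T = -0.3216 − 0.2400 = -0.5616 → -0.56
e^(−rT) = e^(−0.021·0.25) = 0.9948
N(d₁) = N(-0.32) = 0.3745;  N(d₂) = N(-0.56) = 0.2877
C = 85·0.3745 − 95·0.9948·0.2877 = 31.8325 − 27.1894 = 4.6431

$4.64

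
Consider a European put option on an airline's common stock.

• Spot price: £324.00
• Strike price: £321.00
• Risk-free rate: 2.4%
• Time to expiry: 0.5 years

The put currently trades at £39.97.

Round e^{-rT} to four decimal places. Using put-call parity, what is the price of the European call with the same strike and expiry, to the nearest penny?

e^(−rT) = e^(−0.024·0.5) = 0.9881
Put-call parity: C − P = S − K·e^(−rT) = 324 − 321·0.9881 = 324 − 317.1801 = 6.8199
C = P + (C − P) = 39.97 + (6.8199) = 46.7899

£46.79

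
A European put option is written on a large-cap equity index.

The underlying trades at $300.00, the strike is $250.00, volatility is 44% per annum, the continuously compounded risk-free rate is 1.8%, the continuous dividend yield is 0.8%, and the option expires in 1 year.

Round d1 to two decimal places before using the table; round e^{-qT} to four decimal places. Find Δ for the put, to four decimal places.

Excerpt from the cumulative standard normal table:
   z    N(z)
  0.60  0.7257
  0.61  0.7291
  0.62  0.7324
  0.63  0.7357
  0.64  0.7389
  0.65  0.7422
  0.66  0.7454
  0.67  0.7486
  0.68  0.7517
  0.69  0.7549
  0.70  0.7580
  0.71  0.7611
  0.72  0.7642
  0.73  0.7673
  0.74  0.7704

T = 1;  σ√T = 0.4400
d₁ = [ln(300/250) + (0.018 − 0.008 + 0.44²/2)·1] / 0.4400 = [0.1823 + 0.1068] / 0.4400 = 0.6571 which rounds to 0.66
N(d₁) = N(0.66) = 0.7454
Δ_put = e^(−qT)·(N(d₁) − 1) = 0.9920·(0.7454 − 1) = -0.2526

-0.2526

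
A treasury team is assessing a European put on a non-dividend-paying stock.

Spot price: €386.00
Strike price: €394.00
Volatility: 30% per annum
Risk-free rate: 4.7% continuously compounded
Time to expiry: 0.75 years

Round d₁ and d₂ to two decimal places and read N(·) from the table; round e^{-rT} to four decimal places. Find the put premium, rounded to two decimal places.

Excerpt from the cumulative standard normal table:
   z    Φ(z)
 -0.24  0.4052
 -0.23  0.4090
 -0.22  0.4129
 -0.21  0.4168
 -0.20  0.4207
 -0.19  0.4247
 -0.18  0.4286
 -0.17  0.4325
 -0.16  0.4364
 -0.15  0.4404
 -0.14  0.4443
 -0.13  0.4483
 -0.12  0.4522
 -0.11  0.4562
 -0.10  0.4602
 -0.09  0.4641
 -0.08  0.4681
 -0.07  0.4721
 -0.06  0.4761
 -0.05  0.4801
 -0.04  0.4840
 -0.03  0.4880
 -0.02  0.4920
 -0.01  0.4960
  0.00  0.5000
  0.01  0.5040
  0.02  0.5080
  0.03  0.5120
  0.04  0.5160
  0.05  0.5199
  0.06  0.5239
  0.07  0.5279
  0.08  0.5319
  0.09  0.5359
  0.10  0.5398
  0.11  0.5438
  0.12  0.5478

€36.86

σ√T = 0.3·√0.75 = 0.2598
d₁ = [ln(386/394) + (0.047 + ½·0.3²)·0.75] / (σ√T) = (-0.0205 + 0.0690) / 0.2598 = 0.1866 → 0.19
d₂ = 0.1866 − 0.2598 = -0.0732 → -0.07
exp(−rT) = exp(−0.047·0.75) = 0.9654
P = 394·0.9654·N(0.07) − 386·N(-0.19) = 394·0.9654·0.5279 − 386·0.4247 = 200.7961 − 163.9342 = 36.8619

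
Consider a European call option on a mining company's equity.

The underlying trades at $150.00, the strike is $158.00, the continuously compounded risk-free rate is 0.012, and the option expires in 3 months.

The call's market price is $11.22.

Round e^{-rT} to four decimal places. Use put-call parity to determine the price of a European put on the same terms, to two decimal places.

e^(−rT) = e^(−0.012·0.25) = 0.9970
Put-call parity: C − P = S − K·e^(−rT) = 150 − 158·0.9970 = 150 − 157.5260 = -7.5260
P = C − (C − P) = 11.22 − (-7.5260) = 18.7460

$18.75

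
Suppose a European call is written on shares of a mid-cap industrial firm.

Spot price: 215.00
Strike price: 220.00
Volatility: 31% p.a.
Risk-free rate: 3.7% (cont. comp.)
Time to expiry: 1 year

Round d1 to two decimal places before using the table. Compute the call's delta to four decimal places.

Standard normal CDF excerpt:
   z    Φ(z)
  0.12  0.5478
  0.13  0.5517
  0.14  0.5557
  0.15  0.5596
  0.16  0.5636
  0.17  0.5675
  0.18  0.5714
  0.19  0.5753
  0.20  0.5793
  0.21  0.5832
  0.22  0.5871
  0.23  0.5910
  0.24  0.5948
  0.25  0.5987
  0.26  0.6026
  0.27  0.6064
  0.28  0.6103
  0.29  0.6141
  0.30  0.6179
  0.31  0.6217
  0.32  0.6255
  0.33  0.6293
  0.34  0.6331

0.5793

σ√T = 0.31 × 1.0000 = 0.3100
ln(S/K) + (r + σ²/2)T = ln(215/220) + (0.037 + 0.31²/2)·1 = -0.0230 + 0.0851 = 0.0621
d₁ = 0.0621 / 0.3100 = 0.2002 which rounds to 0.20
N(d₁) = N(0.20) = 0.5793
Δ_call = N(d₁) = 0.5793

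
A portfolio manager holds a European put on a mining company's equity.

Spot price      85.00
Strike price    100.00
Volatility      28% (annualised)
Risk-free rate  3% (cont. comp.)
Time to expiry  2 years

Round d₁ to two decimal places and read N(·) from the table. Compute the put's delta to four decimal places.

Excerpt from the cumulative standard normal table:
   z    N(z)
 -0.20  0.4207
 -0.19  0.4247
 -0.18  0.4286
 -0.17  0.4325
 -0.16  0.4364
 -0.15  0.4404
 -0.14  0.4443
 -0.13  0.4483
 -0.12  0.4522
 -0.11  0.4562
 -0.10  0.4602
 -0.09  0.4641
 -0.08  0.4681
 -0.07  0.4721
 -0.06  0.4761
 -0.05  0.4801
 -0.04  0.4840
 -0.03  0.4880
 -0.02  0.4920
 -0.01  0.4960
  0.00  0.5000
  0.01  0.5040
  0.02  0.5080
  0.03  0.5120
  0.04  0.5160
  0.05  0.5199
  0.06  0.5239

-0.5239

T = 2;  σ√T = 0.3960
d₁ = [ln(85/100) + (0.03 + 0.28²/2)·2] / 0.3960 = [-0.1625 + 0.1384] / 0.3960 = -0.0609 ≈ -0.06
N(d₁) = N(-0.06) = 0.4761
Δ_put = N(d₁) − 1 = 0.4761 − 1 = -0.5239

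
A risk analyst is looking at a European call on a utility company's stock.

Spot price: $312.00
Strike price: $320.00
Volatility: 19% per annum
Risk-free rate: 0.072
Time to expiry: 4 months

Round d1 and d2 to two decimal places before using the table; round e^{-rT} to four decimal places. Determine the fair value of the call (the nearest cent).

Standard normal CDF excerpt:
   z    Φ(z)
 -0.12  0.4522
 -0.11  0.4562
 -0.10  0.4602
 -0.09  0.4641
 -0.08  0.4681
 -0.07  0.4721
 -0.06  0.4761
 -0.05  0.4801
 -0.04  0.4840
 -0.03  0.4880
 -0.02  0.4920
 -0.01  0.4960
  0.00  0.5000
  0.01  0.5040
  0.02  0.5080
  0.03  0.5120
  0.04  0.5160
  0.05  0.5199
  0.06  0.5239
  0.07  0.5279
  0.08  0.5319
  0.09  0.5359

$13.50

T = 0.3333;  σ√T = 0.1097
d₁ = [ln(312/320) + (0.072 + 0.19²/2)·0.3333] / 0.1097 = [-0.0253 + 0.0300] / 0.1097 = 0.0428 which rounds to 0.04
d₂ = d₁ − σ√T = 0.0428 − 0.1097 = -0.0669 which rounds to -0.07
exp(−rT) = exp(−0.072·0.3333) = 0.9763
N(d₁) = N(0.04) = 0.5160;  N(d₂) = N(-0.07) = 0.4721
C = 312·0.5160 − 320·0.9763·0.4721 = 160.9920 − 147.4916 = 13.5004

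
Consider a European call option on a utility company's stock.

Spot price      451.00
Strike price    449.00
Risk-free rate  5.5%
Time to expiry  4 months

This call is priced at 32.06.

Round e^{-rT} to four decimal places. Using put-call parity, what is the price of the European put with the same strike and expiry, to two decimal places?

21.89

exp(−rT) = exp(−0.055·0.3333) = 0.9818
Put-call parity: C − P = S − K·e^(−rT) = 451 − 449·0.9818 = 451 − 440.8282 = 10.1718
P = C − (C − P) = 32.06 − (10.1718) = 21.8882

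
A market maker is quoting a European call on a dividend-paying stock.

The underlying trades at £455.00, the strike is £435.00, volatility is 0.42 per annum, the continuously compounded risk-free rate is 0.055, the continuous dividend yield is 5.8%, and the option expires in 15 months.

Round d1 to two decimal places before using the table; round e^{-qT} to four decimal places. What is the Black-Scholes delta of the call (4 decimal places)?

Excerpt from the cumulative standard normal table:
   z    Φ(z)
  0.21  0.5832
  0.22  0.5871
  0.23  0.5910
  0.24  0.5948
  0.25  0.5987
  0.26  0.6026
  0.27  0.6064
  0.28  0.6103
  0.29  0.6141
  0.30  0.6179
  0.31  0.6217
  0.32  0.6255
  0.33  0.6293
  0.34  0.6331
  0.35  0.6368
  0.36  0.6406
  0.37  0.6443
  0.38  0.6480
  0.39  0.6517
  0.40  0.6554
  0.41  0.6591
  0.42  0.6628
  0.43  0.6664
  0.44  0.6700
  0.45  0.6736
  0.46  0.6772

σ√T = 0.42 × 1.1180 = 0.4696
d₁ = [ln(455/435) + (0.055 − 0.058 + 0.42²/2)·1.25] / 0.4696 = [0.0450 + 0.1065] / 0.4696 = 0.3225 ⇒ 0.32
N(d₁) = N(0.32) = 0.6255
Δ_call = e^(−qT)·N(d₁) = 0.9301·0.6255 = 0.5818

0.5818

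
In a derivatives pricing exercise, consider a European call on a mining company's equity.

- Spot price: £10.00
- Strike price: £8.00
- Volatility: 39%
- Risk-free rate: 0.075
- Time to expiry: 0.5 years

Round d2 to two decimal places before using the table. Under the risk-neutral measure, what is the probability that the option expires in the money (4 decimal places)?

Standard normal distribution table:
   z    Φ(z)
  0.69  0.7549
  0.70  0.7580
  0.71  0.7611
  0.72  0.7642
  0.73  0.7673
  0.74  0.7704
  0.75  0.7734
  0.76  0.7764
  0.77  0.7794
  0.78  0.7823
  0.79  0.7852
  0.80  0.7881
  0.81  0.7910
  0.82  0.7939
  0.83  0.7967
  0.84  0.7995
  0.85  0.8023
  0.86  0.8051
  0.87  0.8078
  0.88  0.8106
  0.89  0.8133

T = 0.5;  σ√T = 0.2758
d₁ = [ln(10/8) + (0.075 + 0.39²/2)·0.5] / 0.2758 = [0.2231 + 0.0755] / 0.2758 = 1.0830 → 1.08
d₂ = d₁ − σ√T = 1.0830 − 0.2758 = 0.8073 → 0.81
Risk-neutral Pr[S_T > K] = N(d₂) = N(0.81) = 0.7910

0.7910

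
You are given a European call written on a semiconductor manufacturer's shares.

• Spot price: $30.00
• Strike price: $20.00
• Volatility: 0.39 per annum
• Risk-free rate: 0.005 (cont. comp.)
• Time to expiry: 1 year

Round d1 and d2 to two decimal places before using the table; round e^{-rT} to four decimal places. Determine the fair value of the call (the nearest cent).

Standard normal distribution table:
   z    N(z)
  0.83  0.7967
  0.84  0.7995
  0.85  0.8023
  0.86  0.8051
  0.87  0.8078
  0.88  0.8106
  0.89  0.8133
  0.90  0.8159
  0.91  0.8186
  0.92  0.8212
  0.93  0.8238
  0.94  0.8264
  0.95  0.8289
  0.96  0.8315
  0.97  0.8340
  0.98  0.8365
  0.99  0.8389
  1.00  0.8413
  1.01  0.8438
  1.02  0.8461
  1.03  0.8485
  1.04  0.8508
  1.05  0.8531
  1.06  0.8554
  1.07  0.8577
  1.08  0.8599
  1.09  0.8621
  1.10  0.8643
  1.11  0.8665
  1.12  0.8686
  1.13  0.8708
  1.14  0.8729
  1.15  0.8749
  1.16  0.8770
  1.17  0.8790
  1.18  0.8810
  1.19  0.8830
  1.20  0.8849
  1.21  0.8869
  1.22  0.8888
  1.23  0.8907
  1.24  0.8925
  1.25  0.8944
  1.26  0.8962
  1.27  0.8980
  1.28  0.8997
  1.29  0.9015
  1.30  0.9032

T = 1;  σ√T = 0.3900
d₁ = [ln(30/20) + (0.005 + 0.39²/2)·1] / 0.3900 = [0.4055 + 0.0811] / 0.3900 = 1.2475 → 1.25
d₂ = d₁ − σ√T = 1.2475 − 0.3900 = 0.8575 → 0.86
e^(−rT) = e^(−0.005·1) = 0.9950
N(d₁) = N(1.25) = 0.8944;  N(d₂) = N(0.86) = 0.8051
C = 30·0.8944 − 20·0.9950·0.8051 = 26.8320 − 16.0215 = 10.8105

$10.81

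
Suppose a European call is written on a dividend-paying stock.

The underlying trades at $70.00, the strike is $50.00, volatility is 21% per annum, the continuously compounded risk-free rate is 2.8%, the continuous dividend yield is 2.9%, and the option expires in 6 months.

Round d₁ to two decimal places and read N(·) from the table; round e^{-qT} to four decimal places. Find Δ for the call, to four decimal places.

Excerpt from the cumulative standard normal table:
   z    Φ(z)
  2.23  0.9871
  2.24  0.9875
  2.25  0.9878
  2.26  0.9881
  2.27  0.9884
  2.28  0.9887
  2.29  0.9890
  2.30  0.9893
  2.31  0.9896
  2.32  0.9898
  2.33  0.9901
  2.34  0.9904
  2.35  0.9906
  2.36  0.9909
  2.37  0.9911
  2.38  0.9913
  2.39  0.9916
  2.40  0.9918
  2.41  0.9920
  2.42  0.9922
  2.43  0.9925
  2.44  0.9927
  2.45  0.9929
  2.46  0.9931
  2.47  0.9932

0.9761

σ√T = 0.21 × 0.7071 = 0.1485
d₁ = [ln(70/50) + (0.028 − 0.029 + 0.21²/2)·0.5] / 0.1485 = [0.3365 + 0.0105] / 0.1485 = 2.3368 → 2.34
N(d₁) = N(2.34) = 0.9904
Δ_call = exp(−qT)·N(d₁) = 0.9856·0.9904 = 0.9761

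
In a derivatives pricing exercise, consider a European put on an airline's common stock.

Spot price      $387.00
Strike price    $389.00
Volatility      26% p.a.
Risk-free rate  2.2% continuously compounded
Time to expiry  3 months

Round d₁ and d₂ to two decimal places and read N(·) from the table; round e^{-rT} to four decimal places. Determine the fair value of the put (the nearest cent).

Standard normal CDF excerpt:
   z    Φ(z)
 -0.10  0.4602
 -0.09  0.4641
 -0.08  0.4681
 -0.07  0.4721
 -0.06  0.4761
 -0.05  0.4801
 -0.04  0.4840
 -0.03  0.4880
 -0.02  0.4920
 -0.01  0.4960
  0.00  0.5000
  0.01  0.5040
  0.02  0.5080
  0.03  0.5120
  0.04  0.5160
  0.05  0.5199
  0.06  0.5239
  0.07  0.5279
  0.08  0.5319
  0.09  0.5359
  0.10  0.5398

σ√T = 0.26·√0.25 = 0.1300
d₁ = [ln(387/389) + (0.022 + 0.26²/2)·0.25] / 0.1300 = [-0.0052 + 0.0140] / 0.1300 = 0.0677 ≈ 0.07
d₂ = d₁ − σ√T = 0.0677 − 0.1300 = -0.0623 ≈ -0.06
exp(−rT) = exp(−0.022·0.25) = 0.9945
N(−d₂) = N(0.06) = 0.5239;  N(−d₁) = N(-0.07) = 0.4721
P = 389·0.9945·0.5239 − 387·0.4721 = 202.6762 − 182.7027 = 19.9735

$19.97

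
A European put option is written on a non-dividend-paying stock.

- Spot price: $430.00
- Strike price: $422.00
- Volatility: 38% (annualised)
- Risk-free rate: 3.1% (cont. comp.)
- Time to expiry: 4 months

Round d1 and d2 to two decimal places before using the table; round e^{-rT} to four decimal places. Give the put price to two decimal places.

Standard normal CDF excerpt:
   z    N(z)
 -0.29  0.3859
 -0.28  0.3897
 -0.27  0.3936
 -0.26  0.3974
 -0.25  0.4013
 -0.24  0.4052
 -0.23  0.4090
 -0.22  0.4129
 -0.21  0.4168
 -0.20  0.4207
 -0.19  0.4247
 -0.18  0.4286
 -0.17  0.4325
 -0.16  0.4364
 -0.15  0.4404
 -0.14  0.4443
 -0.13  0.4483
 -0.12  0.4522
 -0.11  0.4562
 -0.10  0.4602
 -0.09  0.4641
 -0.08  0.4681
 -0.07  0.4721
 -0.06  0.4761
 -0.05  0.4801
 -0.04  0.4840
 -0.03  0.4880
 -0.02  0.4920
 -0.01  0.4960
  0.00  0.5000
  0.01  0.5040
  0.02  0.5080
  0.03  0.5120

$31.25

T = 0.3333;  σ√T = 0.2194
ln(S/K) + (r + σ²/2)T = ln(430/422) + (0.031 + 0.38²/2)·0.3333 = 0.0188 + 0.0344 = 0.0532
d₁ = 0.0532 / 0.2194 = 0.2424 which rounds to 0.24
d₂ = d₁ − σ√T = 0.2424 − 0.2194 = 0.0230 which rounds to 0.02
e^(−rT) = e^(−0.031·0.3333) = 0.9897
N(−d₂) = N(-0.02) = 0.4920;  N(−d₁) = N(-0.24) = 0.4052
P = 422·0.9897·0.4920 − 430·0.4052 = 205.4855 − 174.2360 = 31.2495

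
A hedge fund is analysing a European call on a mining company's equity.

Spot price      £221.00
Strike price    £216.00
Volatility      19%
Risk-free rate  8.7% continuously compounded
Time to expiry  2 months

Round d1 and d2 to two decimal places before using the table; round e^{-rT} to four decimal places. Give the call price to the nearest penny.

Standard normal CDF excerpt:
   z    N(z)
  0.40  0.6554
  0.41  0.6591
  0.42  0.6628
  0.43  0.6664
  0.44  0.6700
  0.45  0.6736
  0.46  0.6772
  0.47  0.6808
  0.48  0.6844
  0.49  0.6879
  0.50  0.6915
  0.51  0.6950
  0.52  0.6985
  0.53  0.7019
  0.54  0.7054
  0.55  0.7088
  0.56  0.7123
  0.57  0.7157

£11.73

T = 0.1667;  σ√T = 0.0776
d₁ = [ln(221/216) + (0.087 + 0.19²/2)·0.1667] / 0.0776 = [0.0229 + 0.0175] / 0.0776 = 0.5207 ≈ 0.52
d₂ = d₁ − σ√T = 0.5207 − 0.0776 = 0.4432 ≈ 0.44
exp(−rT) = exp(−0.087·0.1667) = 0.9856
N(d₁) = N(0.52) = 0.6985;  N(d₂) = N(0.44) = 0.6700
C = 221·0.6985 − 216·0.9856·0.6700 = 154.3685 − 142.6360 = 11.7325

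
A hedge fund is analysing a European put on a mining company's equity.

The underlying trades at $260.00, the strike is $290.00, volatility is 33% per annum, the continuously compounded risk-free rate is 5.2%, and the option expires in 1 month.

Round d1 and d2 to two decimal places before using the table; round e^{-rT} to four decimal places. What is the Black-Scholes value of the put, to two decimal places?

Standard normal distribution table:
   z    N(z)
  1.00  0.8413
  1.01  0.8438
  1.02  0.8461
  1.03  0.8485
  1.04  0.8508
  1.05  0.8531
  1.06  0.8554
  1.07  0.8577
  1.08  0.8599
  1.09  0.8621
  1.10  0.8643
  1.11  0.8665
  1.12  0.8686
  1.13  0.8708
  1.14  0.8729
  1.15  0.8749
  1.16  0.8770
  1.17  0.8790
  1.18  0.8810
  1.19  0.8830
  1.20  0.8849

$30.82

T = 0.08333;  σ√T = 0.0953
ln(S/K) + (r + σ²/2)T = ln(260/290) + (0.052 + 0.33²/2)·0.08333 = -0.1092 + 0.0089 = -0.1003
d₁ = -0.1003 / 0.0953 = -1.0532 which rounds to -1.05
d₂ = d₁ − σ√T = -1.0532 − 0.0953 = -1.1484 which rounds to -1.15
e^(−rT) = e^(−0.052·0.08333) = 0.9957
N(−d₂) = N(1.15) = 0.8749;  N(−d₁) = N(1.05) = 0.8531
P = 290·0.9957·0.8749 − 260·0.8531 = 252.6300 − 221.8060 = 30.8240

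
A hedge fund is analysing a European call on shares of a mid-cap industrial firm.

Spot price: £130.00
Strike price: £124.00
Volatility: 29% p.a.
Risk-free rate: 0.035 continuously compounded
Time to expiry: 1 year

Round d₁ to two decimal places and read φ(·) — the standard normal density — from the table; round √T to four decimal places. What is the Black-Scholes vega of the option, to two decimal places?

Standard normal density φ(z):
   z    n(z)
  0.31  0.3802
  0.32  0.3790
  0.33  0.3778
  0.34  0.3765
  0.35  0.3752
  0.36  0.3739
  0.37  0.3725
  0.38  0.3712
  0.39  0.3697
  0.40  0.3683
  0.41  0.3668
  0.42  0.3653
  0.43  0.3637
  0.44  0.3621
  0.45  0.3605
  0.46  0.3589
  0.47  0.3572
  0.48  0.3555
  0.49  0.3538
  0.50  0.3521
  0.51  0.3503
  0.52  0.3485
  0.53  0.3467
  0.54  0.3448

T = 1;  σ√T = 0.2900
d₁ = [ln(130/124) + (0.035 + ½·0.29²)·1] / (σ√T) = (0.0473 + 0.0771) / 0.2900 = 0.4286 ≈ 0.43
√T = √1 = 1.0000
φ(d₁) = φ(0.43) = 0.3637
vega = S·φ(d₁)·√T = 130·0.3637·1.0000 = 47.2810

47.28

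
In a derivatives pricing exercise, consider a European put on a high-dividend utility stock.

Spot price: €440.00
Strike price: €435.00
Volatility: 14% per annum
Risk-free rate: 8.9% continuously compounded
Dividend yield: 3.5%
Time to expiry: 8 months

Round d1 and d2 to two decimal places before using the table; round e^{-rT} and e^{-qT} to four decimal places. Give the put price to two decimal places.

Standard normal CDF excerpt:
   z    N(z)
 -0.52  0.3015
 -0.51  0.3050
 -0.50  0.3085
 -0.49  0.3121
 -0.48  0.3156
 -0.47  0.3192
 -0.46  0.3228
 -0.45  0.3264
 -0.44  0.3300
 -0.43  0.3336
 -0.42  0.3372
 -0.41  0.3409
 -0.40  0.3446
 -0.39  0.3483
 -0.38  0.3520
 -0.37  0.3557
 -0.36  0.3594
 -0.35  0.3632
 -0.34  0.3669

€10.13

σ√T = 0.14 × 0.8165 = 0.1143
d₁ = [ln(440/435) + (0.089 − 0.035 + 0.14²/2)·0.6667] / 0.1143 = [0.0114 + 0.0425] / 0.1143 = 0.4721 which rounds to 0.47
d₂ = d₁ − σ√T = 0.4721 − 0.1143 = 0.3578 which rounds to 0.36
e^(−qT) = e^(−0.035·0.6667) = 0.9769;  e^(−rT) = e^(−0.089·0.6667) = 0.9424
P = 435·0.9424·N(-0.36) − 440·0.9769·N(-0.47) = 435·0.9424·0.3594 − 440·0.9769·0.3192 = 147.3339 − 137.2037 = 10.1302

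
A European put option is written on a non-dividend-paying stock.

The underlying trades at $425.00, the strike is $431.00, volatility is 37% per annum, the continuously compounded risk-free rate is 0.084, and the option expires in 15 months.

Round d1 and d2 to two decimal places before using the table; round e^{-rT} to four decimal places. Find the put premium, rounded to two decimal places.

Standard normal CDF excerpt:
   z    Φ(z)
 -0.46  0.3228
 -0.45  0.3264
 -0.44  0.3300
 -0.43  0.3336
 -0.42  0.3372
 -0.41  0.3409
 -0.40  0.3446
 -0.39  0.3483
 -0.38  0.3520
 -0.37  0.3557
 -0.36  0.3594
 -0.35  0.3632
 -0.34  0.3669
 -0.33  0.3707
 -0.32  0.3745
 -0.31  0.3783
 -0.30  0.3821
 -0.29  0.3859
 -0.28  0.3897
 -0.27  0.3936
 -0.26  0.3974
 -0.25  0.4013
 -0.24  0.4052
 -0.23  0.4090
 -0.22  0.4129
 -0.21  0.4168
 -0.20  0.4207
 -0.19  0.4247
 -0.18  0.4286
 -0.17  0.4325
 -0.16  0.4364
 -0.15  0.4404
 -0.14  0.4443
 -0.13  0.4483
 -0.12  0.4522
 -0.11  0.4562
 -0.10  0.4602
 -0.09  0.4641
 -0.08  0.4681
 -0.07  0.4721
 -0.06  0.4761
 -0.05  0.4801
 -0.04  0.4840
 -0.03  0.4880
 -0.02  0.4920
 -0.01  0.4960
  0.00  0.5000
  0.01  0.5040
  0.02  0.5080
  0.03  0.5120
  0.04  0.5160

σ√T = 0.37·√1.25 = 0.4137
d₁ = [ln(425/431) + (0.084 + ½·0.37²)·1.25] / (σ√T) = (-0.0140 + 0.1906) / 0.4137 = 0.4268 ≈ 0.43
d₂ = 0.4268 − 0.4137 = 0.0131 ≈ 0.01
e^(−rT) = e^(−0.084·1.25) = 0.9003
N(−d₂) = N(-0.01) = 0.4960;  N(−d₁) = N(-0.43) = 0.3336
P = 431·0.9003·0.4960 − 425·0.3336 = 192.4625 − 141.7800 = 50.6825

$50.68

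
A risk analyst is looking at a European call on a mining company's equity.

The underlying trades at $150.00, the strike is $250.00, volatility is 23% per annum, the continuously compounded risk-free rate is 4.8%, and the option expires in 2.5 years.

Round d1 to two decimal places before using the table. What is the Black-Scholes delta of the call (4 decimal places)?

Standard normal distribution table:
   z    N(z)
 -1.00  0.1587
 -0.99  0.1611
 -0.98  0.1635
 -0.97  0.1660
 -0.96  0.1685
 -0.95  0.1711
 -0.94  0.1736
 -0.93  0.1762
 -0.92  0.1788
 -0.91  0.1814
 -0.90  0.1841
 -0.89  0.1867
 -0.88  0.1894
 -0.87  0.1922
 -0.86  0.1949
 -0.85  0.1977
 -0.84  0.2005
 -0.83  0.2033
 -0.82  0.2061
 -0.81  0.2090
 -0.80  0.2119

0.1867

T = 2.5;  σ√T = 0.3637
ln(S/K) + (r + σ²/2)T = ln(150/250) + (0.048 + 0.23²/2)·2.5 = -0.5108 + 0.1861 = -0.3247
d₁ = -0.3247 / 0.3637 = -0.8929 → -0.89
N(d₁) = N(-0.89) = 0.1867
Δ_call = N(d₁) = 0.1867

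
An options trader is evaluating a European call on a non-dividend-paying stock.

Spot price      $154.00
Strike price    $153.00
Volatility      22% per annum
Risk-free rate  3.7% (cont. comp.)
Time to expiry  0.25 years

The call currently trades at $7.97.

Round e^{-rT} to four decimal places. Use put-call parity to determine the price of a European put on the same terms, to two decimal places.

$5.56

exp(−rT) = exp(−0.037·0.25) = 0.9908
Put-call parity: C − P = S − K·e^(−rT) = 154 − 153·0.9908 = 154 − 151.5924 = 2.4076
P = C − (C − P) = 7.97 − (2.4076) = 5.5624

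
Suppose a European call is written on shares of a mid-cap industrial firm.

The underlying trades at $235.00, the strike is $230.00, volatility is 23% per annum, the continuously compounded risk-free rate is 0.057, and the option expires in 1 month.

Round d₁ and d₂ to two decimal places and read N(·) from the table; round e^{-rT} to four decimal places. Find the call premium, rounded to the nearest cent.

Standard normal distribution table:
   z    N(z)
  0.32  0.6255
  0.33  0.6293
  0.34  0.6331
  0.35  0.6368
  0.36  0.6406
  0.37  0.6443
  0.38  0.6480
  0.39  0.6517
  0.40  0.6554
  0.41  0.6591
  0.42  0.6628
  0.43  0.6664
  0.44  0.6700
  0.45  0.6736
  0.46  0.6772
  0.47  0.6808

σ√T = 0.23·√0.08333 = 0.0664
d₁ = [ln(235/230) + (0.057 + ½·0.23²)·0.08333] / (σ√T) = (0.0215 + 0.0070) / 0.0664 = 0.4287 ≈ 0.43
d₂ = 0.4287 − 0.0664 = 0.3623 ≈ 0.36
e^(−rT) = e^(−0.057·0.08333) = 0.9953
N(d₁) = N(0.43) = 0.6664;  N(d₂) = N(0.36) = 0.6406
C = 235·0.6664 − 230·0.9953·0.6406 = 156.6040 − 146.6455 = 9.9585

$9.96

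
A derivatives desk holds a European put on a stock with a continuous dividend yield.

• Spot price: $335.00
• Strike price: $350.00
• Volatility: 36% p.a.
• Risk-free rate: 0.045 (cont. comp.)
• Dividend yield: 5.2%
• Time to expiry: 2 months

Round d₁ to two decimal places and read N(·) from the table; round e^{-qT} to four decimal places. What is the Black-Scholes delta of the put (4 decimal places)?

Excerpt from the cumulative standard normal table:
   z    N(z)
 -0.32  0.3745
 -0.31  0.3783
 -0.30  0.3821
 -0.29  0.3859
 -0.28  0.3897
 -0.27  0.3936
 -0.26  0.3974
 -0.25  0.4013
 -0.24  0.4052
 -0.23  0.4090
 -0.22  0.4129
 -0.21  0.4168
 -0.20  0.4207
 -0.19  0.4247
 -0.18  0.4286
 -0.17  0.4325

T = 0.1667;  σ√T = 0.1470
d₁ = [ln(335/350) + (0.045 − 0.052 + 0.36²/2)·0.1667] / 0.1470 = [-0.0438 + 0.0096] / 0.1470 = -0.2325 → -0.23
N(d₁) = N(-0.23) = 0.4090
Δ_put = e^(−qT)·(N(d₁) − 1) = 0.9914·(0.4090 − 1) = -0.5859

-0.5859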